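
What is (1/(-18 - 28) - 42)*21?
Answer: -40593/46 ≈ -882.46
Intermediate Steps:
(1/(-18 - 28) - 42)*21 = (1/(-46) - 42)*21 = (-1/46 - 42)*21 = -1933/46*21 = -40593/46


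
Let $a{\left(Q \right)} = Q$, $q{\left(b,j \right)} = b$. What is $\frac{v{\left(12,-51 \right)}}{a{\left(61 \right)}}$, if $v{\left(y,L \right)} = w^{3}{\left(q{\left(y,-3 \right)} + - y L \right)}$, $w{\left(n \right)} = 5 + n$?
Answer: $\frac{248858189}{61} \approx 4.0796 \cdot 10^{6}$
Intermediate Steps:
$v{\left(y,L \right)} = \left(5 + y - L y\right)^{3}$ ($v{\left(y,L \right)} = \left(5 + \left(y + - y L\right)\right)^{3} = \left(5 - \left(- y + L y\right)\right)^{3} = \left(5 + y - L y\right)^{3}$)
$\frac{v{\left(12,-51 \right)}}{a{\left(61 \right)}} = \frac{\left(5 + 12 - \left(-51\right) 12\right)^{3}}{61} = \left(5 + 12 + 612\right)^{3} \cdot \frac{1}{61} = 629^{3} \cdot \frac{1}{61} = 248858189 \cdot \frac{1}{61} = \frac{248858189}{61}$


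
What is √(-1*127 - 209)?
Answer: 4*I*√21 ≈ 18.33*I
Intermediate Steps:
√(-1*127 - 209) = √(-127 - 209) = √(-336) = 4*I*√21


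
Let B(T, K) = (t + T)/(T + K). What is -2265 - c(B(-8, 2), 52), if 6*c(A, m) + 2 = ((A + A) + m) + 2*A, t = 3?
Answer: -20465/9 ≈ -2273.9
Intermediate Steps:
B(T, K) = (3 + T)/(K + T) (B(T, K) = (3 + T)/(T + K) = (3 + T)/(K + T))
c(A, m) = -⅓ + m/6 + 2*A/3 (c(A, m) = -⅓ + (((A + A) + m) + 2*A)/6 = -⅓ + ((2*A + m) + 2*A)/6 = -⅓ + ((m + 2*A) + 2*A)/6 = -⅓ + (m + 4*A)/6 = -⅓ + (m/6 + 2*A/3) = -⅓ + m/6 + 2*A/3)
-2265 - c(B(-8, 2), 52) = -2265 - (-⅓ + (⅙)*52 + 2*((3 - 8)/(2 - 8))/3) = -2265 - (-⅓ + 26/3 + 2*(-5/(-6))/3) = -2265 - (-⅓ + 26/3 + 2*(-⅙*(-5))/3) = -2265 - (-⅓ + 26/3 + (⅔)*(⅚)) = -2265 - (-⅓ + 26/3 + 5/9) = -2265 - 1*80/9 = -2265 - 80/9 = -20465/9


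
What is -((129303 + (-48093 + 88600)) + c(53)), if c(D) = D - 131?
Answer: -169732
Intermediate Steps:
c(D) = -131 + D
-((129303 + (-48093 + 88600)) + c(53)) = -((129303 + (-48093 + 88600)) + (-131 + 53)) = -((129303 + 40507) - 78) = -(169810 - 78) = -1*169732 = -169732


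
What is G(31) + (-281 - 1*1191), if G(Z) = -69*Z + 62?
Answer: -3549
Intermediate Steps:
G(Z) = 62 - 69*Z
G(31) + (-281 - 1*1191) = (62 - 69*31) + (-281 - 1*1191) = (62 - 2139) + (-281 - 1191) = -2077 - 1472 = -3549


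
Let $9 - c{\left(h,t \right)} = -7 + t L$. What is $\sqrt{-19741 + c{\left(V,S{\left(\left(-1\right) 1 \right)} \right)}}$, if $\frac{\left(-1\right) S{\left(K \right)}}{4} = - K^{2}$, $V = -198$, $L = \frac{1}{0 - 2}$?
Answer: $11 i \sqrt{163} \approx 140.44 i$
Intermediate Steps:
$L = - \frac{1}{2}$ ($L = \frac{1}{-2} = - \frac{1}{2} \approx -0.5$)
$S{\left(K \right)} = 4 K^{2}$ ($S{\left(K \right)} = - 4 \left(- K^{2}\right) = 4 K^{2}$)
$c{\left(h,t \right)} = 16 + \frac{t}{2}$ ($c{\left(h,t \right)} = 9 - \left(-7 + t \left(- \frac{1}{2}\right)\right) = 9 - \left(-7 - \frac{t}{2}\right) = 9 + \left(7 + \frac{t}{2}\right) = 16 + \frac{t}{2}$)
$\sqrt{-19741 + c{\left(V,S{\left(\left(-1\right) 1 \right)} \right)}} = \sqrt{-19741 + \left(16 + \frac{4 \left(\left(-1\right) 1\right)^{2}}{2}\right)} = \sqrt{-19741 + \left(16 + \frac{4 \left(-1\right)^{2}}{2}\right)} = \sqrt{-19741 + \left(16 + \frac{4 \cdot 1}{2}\right)} = \sqrt{-19741 + \left(16 + \frac{1}{2} \cdot 4\right)} = \sqrt{-19741 + \left(16 + 2\right)} = \sqrt{-19741 + 18} = \sqrt{-19723} = 11 i \sqrt{163}$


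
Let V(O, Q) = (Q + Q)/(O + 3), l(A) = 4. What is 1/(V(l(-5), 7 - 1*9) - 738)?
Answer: -7/5170 ≈ -0.0013540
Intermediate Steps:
V(O, Q) = 2*Q/(3 + O) (V(O, Q) = (2*Q)/(3 + O) = 2*Q/(3 + O))
1/(V(l(-5), 7 - 1*9) - 738) = 1/(2*(7 - 1*9)/(3 + 4) - 738) = 1/(2*(7 - 9)/7 - 738) = 1/(2*(-2)*(⅐) - 738) = 1/(-4/7 - 738) = 1/(-5170/7) = -7/5170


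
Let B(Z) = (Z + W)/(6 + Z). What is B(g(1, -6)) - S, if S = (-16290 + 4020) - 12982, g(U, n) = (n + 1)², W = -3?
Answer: 782834/31 ≈ 25253.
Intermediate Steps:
g(U, n) = (1 + n)²
B(Z) = (-3 + Z)/(6 + Z) (B(Z) = (Z - 3)/(6 + Z) = (-3 + Z)/(6 + Z))
S = -25252 (S = -12270 - 12982 = -25252)
B(g(1, -6)) - S = (-3 + (1 - 6)²)/(6 + (1 - 6)²) - 1*(-25252) = (-3 + (-5)²)/(6 + (-5)²) + 25252 = (-3 + 25)/(6 + 25) + 25252 = 22/31 + 25252 = 782834/31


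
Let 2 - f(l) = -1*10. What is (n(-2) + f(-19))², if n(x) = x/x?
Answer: 169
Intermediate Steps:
f(l) = 12 (f(l) = 2 - (-1)*10 = 2 - 1*(-10) = 2 + 10 = 12)
n(x) = 1
(n(-2) + f(-19))² = (1 + 12)² = 13² = 169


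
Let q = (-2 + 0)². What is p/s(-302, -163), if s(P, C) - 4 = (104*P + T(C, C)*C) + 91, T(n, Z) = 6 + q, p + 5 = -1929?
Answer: 1934/32943 ≈ 0.058707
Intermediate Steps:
q = 4 (q = (-2)² = 4)
p = -1934 (p = -5 - 1929 = -1934)
T(n, Z) = 10 (T(n, Z) = 6 + 4 = 10)
s(P, C) = 95 + 10*C + 104*P (s(P, C) = 4 + ((104*P + 10*C) + 91) = 4 + ((10*C + 104*P) + 91) = 4 + (91 + 10*C + 104*P) = 95 + 10*C + 104*P)
p/s(-302, -163) = -1934/(95 + 10*(-163) + 104*(-302)) = -1934/(95 - 1630 - 31408) = -1934/(-32943) = -1934*(-1/32943) = 1934/32943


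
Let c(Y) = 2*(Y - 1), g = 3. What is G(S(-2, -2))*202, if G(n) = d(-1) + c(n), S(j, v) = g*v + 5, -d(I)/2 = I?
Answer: -404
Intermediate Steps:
d(I) = -2*I
S(j, v) = 5 + 3*v (S(j, v) = 3*v + 5 = 5 + 3*v)
c(Y) = -2 + 2*Y (c(Y) = 2*(-1 + Y) = -2 + 2*Y)
G(n) = 2*n (G(n) = -2*(-1) + (-2 + 2*n) = 2 + (-2 + 2*n) = 2*n)
G(S(-2, -2))*202 = (2*(5 + 3*(-2)))*202 = (2*(5 - 6))*202 = (2*(-1))*202 = -2*202 = -404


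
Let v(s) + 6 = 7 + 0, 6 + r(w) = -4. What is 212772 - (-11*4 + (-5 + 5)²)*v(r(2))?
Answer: 212816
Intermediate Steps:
r(w) = -10 (r(w) = -6 - 4 = -10)
v(s) = 1 (v(s) = -6 + (7 + 0) = -6 + 7 = 1)
212772 - (-11*4 + (-5 + 5)²)*v(r(2)) = 212772 - (-11*4 + (-5 + 5)²) = 212772 - (-44 + 0²) = 212772 - (-44 + 0) = 212772 - (-44) = 212772 - 1*(-44) = 212772 + 44 = 212816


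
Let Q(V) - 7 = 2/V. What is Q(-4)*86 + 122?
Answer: 681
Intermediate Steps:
Q(V) = 7 + 2/V
Q(-4)*86 + 122 = (7 + 2/(-4))*86 + 122 = (7 + 2*(-1/4))*86 + 122 = (7 - 1/2)*86 + 122 = (13/2)*86 + 122 = 559 + 122 = 681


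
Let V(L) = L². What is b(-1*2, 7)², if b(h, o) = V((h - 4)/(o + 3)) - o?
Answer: 27556/625 ≈ 44.090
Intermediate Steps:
b(h, o) = -o + (-4 + h)²/(3 + o)² (b(h, o) = ((h - 4)/(o + 3))² - o = ((-4 + h)/(3 + o))² - o = (-4 + h)²/(3 + o)² - o = -o + (-4 + h)²/(3 + o)²)
b(-1*2, 7)² = (-1*7 + (-4 - 1*2)²/(3 + 7)²)² = (-7 + (-4 - 2)²/10²)² = (-7 + (-6)²*(1/100))² = (-7 + 36*(1/100))² = (-7 + 9/25)² = (-166/25)² = 27556/625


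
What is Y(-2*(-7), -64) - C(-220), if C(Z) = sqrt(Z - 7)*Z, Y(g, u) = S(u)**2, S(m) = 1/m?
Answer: 1/4096 + 220*I*sqrt(227) ≈ 0.00024414 + 3314.6*I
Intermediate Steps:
Y(g, u) = u**(-2) (Y(g, u) = (1/u)**2 = u**(-2))
C(Z) = Z*sqrt(-7 + Z) (C(Z) = sqrt(-7 + Z)*Z = Z*sqrt(-7 + Z))
Y(-2*(-7), -64) - C(-220) = (-64)**(-2) - (-220)*sqrt(-7 - 220) = 1/4096 - (-220)*sqrt(-227) = 1/4096 - (-220)*I*sqrt(227) = 1/4096 + 220*I*sqrt(227)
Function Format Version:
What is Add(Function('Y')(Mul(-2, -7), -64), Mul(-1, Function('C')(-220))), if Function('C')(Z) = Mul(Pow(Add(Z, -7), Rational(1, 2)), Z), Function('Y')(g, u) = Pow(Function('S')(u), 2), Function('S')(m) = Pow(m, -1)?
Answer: Add(Rational(1, 4096), Mul(220, I, Pow(227, Rational(1, 2)))) ≈ Add(0.00024414, Mul(3314.6, I))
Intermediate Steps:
Function('Y')(g, u) = Pow(u, -2) (Function('Y')(g, u) = Pow(Pow(u, -1), 2) = Pow(u, -2))
Function('C')(Z) = Mul(Z, Pow(Add(-7, Z), Rational(1, 2))) (Function('C')(Z) = Mul(Pow(Add(-7, Z), Rational(1, 2)), Z) = Mul(Z, Pow(Add(-7, Z), Rational(1, 2))))
Add(Function('Y')(Mul(-2, -7), -64), Mul(-1, Function('C')(-220))) = Add(Pow(-64, -2), Mul(-1, Mul(-220, Pow(Add(-7, -220), Rational(1, 2))))) = Add(Rational(1, 4096), Mul(-1, Mul(-220, Pow(-227, Rational(1, 2))))) = Add(Rational(1, 4096), Mul(-1, Mul(-220, Mul(I, Pow(227, Rational(1, 2)))))) = Add(Rational(1, 4096), Mul(-1, Mul(-220, I, Pow(227, Rational(1, 2))))) = Add(Rational(1, 4096), Mul(220, I, Pow(227, Rational(1, 2))))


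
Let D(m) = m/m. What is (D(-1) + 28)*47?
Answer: 1363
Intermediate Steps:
D(m) = 1
(D(-1) + 28)*47 = (1 + 28)*47 = 29*47 = 1363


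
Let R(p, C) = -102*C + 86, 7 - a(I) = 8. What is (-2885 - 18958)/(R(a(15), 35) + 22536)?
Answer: -21843/19052 ≈ -1.1465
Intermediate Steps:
a(I) = -1 (a(I) = 7 - 1*8 = 7 - 8 = -1)
R(p, C) = 86 - 102*C
(-2885 - 18958)/(R(a(15), 35) + 22536) = (-2885 - 18958)/((86 - 102*35) + 22536) = -21843/((86 - 3570) + 22536) = -21843/(-3484 + 22536) = -21843/19052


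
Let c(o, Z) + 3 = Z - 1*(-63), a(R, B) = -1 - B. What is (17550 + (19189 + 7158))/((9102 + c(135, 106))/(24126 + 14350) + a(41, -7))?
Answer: 422245243/60031 ≈ 7033.8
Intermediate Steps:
c(o, Z) = 60 + Z (c(o, Z) = -3 + (Z - 1*(-63)) = -3 + (Z + 63) = -3 + (63 + Z) = 60 + Z)
(17550 + (19189 + 7158))/((9102 + c(135, 106))/(24126 + 14350) + a(41, -7)) = (17550 + (19189 + 7158))/((9102 + (60 + 106))/(24126 + 14350) + (-1 - 1*(-7))) = (17550 + 26347)/((9102 + 166)/38476 + (-1 + 7)) = 43897/(9268*(1/38476) + 6) = 43897/(2317/9619 + 6) = 43897/(60031/9619) = 43897*(9619/60031) = 422245243/60031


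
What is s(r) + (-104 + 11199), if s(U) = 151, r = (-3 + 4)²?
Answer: 11246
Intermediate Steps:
r = 1 (r = 1² = 1)
s(r) + (-104 + 11199) = 151 + (-104 + 11199) = 151 + 11095 = 11246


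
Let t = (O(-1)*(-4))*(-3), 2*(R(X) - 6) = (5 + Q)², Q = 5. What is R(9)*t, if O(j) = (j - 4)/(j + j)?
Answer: 1680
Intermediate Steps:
R(X) = 56 (R(X) = 6 + (5 + 5)²/2 = 6 + (½)*10² = 6 + (½)*100 = 6 + 50 = 56)
O(j) = (-4 + j)/(2*j) (O(j) = (-4 + j)/((2*j)) = (-4 + j)*(1/(2*j)) = (-4 + j)/(2*j))
t = 30 (t = (((½)*(-4 - 1)/(-1))*(-4))*(-3) = (((½)*(-1)*(-5))*(-4))*(-3) = ((5/2)*(-4))*(-3) = -10*(-3) = 30)
R(9)*t = 56*30 = 1680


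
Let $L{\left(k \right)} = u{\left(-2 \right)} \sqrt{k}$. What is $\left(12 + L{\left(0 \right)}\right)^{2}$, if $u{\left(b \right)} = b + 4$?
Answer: $144$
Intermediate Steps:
$u{\left(b \right)} = 4 + b$
$L{\left(k \right)} = 2 \sqrt{k}$ ($L{\left(k \right)} = \left(4 - 2\right) \sqrt{k} = 2 \sqrt{k}$)
$\left(12 + L{\left(0 \right)}\right)^{2} = \left(12 + 2 \sqrt{0}\right)^{2} = \left(12 + 2 \cdot 0\right)^{2} = \left(12 + 0\right)^{2} = 12^{2} = 144$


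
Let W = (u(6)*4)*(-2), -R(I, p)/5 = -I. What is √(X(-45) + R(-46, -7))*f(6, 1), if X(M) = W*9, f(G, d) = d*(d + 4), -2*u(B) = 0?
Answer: 5*I*√230 ≈ 75.829*I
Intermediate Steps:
R(I, p) = 5*I (R(I, p) = -(-5)*I = 5*I)
u(B) = 0 (u(B) = -½*0 = 0)
f(G, d) = d*(4 + d)
W = 0 (W = (0*4)*(-2) = 0*(-2) = 0)
X(M) = 0 (X(M) = 0*9 = 0)
√(X(-45) + R(-46, -7))*f(6, 1) = √(0 + 5*(-46))*(1*(4 + 1)) = √(0 - 230)*(1*5) = √(-230)*5 = (I*√230)*5 = 5*I*√230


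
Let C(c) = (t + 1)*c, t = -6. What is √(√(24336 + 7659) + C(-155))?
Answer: √(775 + 9*√395) ≈ 30.885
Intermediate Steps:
C(c) = -5*c (C(c) = (-6 + 1)*c = -5*c)
√(√(24336 + 7659) + C(-155)) = √(√(24336 + 7659) - 5*(-155)) = √(√31995 + 775) = √(9*√395 + 775) = √(775 + 9*√395)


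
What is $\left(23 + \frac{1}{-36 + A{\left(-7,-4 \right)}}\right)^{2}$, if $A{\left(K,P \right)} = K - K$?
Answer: $\frac{683929}{1296} \approx 527.72$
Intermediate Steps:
$A{\left(K,P \right)} = 0$
$\left(23 + \frac{1}{-36 + A{\left(-7,-4 \right)}}\right)^{2} = \left(23 + \frac{1}{-36 + 0}\right)^{2} = \left(23 + \frac{1}{-36}\right)^{2} = \left(23 - \frac{1}{36}\right)^{2} = \left(\frac{827}{36}\right)^{2} = \frac{683929}{1296}$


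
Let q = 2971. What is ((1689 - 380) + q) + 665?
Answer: 4945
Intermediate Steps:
((1689 - 380) + q) + 665 = ((1689 - 380) + 2971) + 665 = (1309 + 2971) + 665 = 4280 + 665 = 4945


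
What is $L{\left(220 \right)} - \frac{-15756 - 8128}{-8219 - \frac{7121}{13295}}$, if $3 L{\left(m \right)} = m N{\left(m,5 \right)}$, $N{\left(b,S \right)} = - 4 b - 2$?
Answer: $- \frac{3534232767730}{54639363} \approx -64683.0$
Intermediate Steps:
$N{\left(b,S \right)} = -2 - 4 b$
$L{\left(m \right)} = \frac{m \left(-2 - 4 m\right)}{3}$
$L{\left(220 \right)} - \frac{-15756 - 8128}{-8219 - \frac{7121}{13295}} = \left(- \frac{2}{3}\right) 220 \left(1 + 2 \cdot 220\right) - \frac{-15756 - 8128}{-8219 - \frac{7121}{13295}} = \left(- \frac{2}{3}\right) 220 \left(1 + 440\right) - - \frac{23884}{-8219 - \frac{7121}{13295}} = \left(- \frac{2}{3}\right) 220 \cdot 441 - - \frac{23884}{-8219 - \frac{7121}{13295}} = -64680 - - \frac{23884}{- \frac{109278726}{13295}} = -64680 - \left(-23884\right) \left(- \frac{13295}{109278726}\right) = -64680 - \frac{158768890}{54639363} = - \frac{3534232767730}{54639363}$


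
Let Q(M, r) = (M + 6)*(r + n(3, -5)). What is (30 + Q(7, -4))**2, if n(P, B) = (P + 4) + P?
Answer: 11664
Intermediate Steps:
n(P, B) = 4 + 2*P (n(P, B) = (4 + P) + P = 4 + 2*P)
Q(M, r) = (6 + M)*(10 + r) (Q(M, r) = (M + 6)*(r + (4 + 2*3)) = (6 + M)*(r + (4 + 6)) = (6 + M)*(r + 10) = (6 + M)*(10 + r))
(30 + Q(7, -4))**2 = (30 + (60 + 6*(-4) + 10*7 + 7*(-4)))**2 = (30 + (60 - 24 + 70 - 28))**2 = (30 + 78)**2 = 108**2 = 11664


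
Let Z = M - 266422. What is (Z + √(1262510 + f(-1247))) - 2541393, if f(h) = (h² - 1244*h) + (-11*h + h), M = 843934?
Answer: -1963881 + √4381257 ≈ -1.9618e+6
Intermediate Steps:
f(h) = h² - 1254*h (f(h) = (h² - 1244*h) - 10*h = h² - 1254*h)
Z = 577512 (Z = 843934 - 266422 = 577512)
(Z + √(1262510 + f(-1247))) - 2541393 = (577512 + √(1262510 - 1247*(-1254 - 1247))) - 2541393 = (577512 + √(1262510 - 1247*(-2501))) - 2541393 = (577512 + √(1262510 + 3118747)) - 2541393 = (577512 + √4381257) - 2541393 = -1963881 + √4381257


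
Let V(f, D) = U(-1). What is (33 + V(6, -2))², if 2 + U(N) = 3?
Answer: 1156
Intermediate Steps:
U(N) = 1 (U(N) = -2 + 3 = 1)
V(f, D) = 1
(33 + V(6, -2))² = (33 + 1)² = 34² = 1156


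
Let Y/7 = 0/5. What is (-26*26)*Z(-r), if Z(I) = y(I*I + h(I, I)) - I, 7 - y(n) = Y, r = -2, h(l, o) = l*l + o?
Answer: -3380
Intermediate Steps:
h(l, o) = o + l² (h(l, o) = l² + o = o + l²)
Y = 0 (Y = 7*(0/5) = 7*(0*(⅕)) = 7*0 = 0)
y(n) = 7 (y(n) = 7 - 1*0 = 7 + 0 = 7)
Z(I) = 7 - I
(-26*26)*Z(-r) = (-26*26)*(7 - (-1)*(-2)) = -676*(7 - 1*2) = -676*(7 - 2) = -676*5 = -3380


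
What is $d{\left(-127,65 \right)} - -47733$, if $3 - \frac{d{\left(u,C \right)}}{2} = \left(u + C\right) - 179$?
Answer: $48221$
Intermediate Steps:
$d{\left(u,C \right)} = 364 - 2 C - 2 u$ ($d{\left(u,C \right)} = 6 - 2 \left(\left(u + C\right) - 179\right) = 6 - 2 \left(\left(C + u\right) - 179\right) = 6 - 2 \left(-179 + C + u\right) = 6 - \left(-358 + 2 C + 2 u\right) = 364 - 2 C - 2 u$)
$d{\left(-127,65 \right)} - -47733 = \left(364 - 130 - -254\right) - -47733 = \left(364 - 130 + 254\right) + 47733 = 488 + 47733 = 48221$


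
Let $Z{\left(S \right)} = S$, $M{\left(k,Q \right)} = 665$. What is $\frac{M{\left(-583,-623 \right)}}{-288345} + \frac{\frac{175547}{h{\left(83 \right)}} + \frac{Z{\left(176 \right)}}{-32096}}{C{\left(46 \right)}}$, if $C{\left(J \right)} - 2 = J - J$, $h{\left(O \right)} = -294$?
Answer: $- \frac{1692360415369}{5668516686} \approx -298.55$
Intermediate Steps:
$C{\left(J \right)} = 2$ ($C{\left(J \right)} = 2 + \left(J - J\right) = 2 + 0 = 2$)
$\frac{M{\left(-583,-623 \right)}}{-288345} + \frac{\frac{175547}{h{\left(83 \right)}} + \frac{Z{\left(176 \right)}}{-32096}}{C{\left(46 \right)}} = \frac{665}{-288345} + \frac{\frac{175547}{-294} + \frac{176}{-32096}}{2} = 665 \left(- \frac{1}{288345}\right) + \left(175547 \left(- \frac{1}{294}\right) + 176 \left(- \frac{1}{32096}\right)\right) \frac{1}{2} = - \frac{133}{57669} + \left(- \frac{175547}{294} - \frac{11}{2006}\right) \frac{1}{2} = - \frac{133}{57669} - \frac{88037629}{294882} = - \frac{1692360415369}{5668516686}$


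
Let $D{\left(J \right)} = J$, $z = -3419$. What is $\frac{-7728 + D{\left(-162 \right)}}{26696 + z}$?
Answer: $- \frac{2630}{7759} \approx -0.33896$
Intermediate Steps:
$\frac{-7728 + D{\left(-162 \right)}}{26696 + z} = \frac{-7728 - 162}{26696 - 3419} = - \frac{7890}{23277} = \left(-7890\right) \frac{1}{23277} = - \frac{2630}{7759}$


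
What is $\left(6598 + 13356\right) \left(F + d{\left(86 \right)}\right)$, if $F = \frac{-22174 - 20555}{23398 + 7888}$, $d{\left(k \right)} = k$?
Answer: $\frac{26417769059}{15643} \approx 1.6888 \cdot 10^{6}$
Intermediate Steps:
$F = - \frac{42729}{31286} \approx -1.3658$
$\left(6598 + 13356\right) \left(F + d{\left(86 \right)}\right) = \left(6598 + 13356\right) \left(- \frac{42729}{31286} + 86\right) = 19954 \cdot \frac{2647867}{31286} = \frac{26417769059}{15643}$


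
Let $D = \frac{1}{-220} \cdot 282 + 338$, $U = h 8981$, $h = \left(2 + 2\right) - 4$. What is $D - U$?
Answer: $\frac{37039}{110} \approx 336.72$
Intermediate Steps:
$h = 0$ ($h = 4 - 4 = 0$)
$U = 0$ ($U = 0 \cdot 8981 = 0$)
$D = \frac{37039}{110}$ ($D = \left(- \frac{1}{220}\right) 282 + 338 = - \frac{141}{110} + 338 = \frac{37039}{110} \approx 336.72$)
$D - U = \frac{37039}{110} - 0 = \frac{37039}{110} + 0 = \frac{37039}{110}$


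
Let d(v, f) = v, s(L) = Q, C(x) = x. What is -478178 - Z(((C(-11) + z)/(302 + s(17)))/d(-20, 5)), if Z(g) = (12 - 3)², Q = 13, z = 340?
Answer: -478259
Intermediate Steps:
s(L) = 13
Z(g) = 81 (Z(g) = 9² = 81)
-478178 - Z(((C(-11) + z)/(302 + s(17)))/d(-20, 5)) = -478178 - 1*81 = -478178 - 81 = -478259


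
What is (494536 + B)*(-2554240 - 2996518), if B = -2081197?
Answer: 8807171239038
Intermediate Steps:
(494536 + B)*(-2554240 - 2996518) = (494536 - 2081197)*(-2554240 - 2996518) = -1586661*(-5550758) = 8807171239038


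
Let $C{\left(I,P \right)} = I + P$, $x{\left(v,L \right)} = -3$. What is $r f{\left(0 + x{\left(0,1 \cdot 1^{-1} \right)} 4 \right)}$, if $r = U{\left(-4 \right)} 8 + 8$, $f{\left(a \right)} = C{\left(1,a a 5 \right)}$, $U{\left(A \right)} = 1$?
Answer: $11536$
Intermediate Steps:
$f{\left(a \right)} = 1 + 5 a^{2}$ ($f{\left(a \right)} = 1 + a a 5 = 1 + a^{2} \cdot 5 = 1 + 5 a^{2}$)
$r = 16$ ($r = 1 \cdot 8 + 8 = 8 + 8 = 16$)
$r f{\left(0 + x{\left(0,1 \cdot 1^{-1} \right)} 4 \right)} = 16 \left(1 + 5 \left(0 - 12\right)^{2}\right) = 16 \left(1 + 5 \left(-12\right)^{2}\right) = 16 \left(1 + 5 \cdot 144\right) = 16 \left(1 + 720\right) = 16 \cdot 721 = 11536$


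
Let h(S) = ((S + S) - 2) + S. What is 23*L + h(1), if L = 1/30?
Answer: 53/30 ≈ 1.7667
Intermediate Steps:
L = 1/30 ≈ 0.033333
h(S) = -2 + 3*S (h(S) = (2*S - 2) + S = (-2 + 2*S) + S = -2 + 3*S)
23*L + h(1) = 23*(1/30) + (-2 + 3*1) = 23/30 + (-2 + 3) = 23/30 + 1 = 53/30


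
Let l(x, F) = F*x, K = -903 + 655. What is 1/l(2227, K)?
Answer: -1/552296 ≈ -1.8106e-6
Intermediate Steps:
K = -248
1/l(2227, K) = 1/(-248*2227) = 1/(-552296) = -1/552296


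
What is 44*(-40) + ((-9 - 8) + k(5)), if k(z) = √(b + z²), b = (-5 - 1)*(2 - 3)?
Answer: -1777 + √31 ≈ -1771.4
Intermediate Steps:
b = 6 (b = -6*(-1) = 6)
k(z) = √(6 + z²)
44*(-40) + ((-9 - 8) + k(5)) = 44*(-40) + ((-9 - 8) + √(6 + 5²)) = -1760 + (-17 + √(6 + 25)) = -1760 + (-17 + √31) = -1777 + √31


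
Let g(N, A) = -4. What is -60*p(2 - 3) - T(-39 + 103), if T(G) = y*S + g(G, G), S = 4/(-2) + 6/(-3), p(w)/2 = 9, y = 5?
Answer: -1056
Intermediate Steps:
p(w) = 18 (p(w) = 2*9 = 18)
S = -4 (S = 4*(-1/2) + 6*(-1/3) = -2 - 2 = -4)
T(G) = -24 (T(G) = 5*(-4) - 4 = -20 - 4 = -24)
-60*p(2 - 3) - T(-39 + 103) = -60*18 - 1*(-24) = -1080 + 24 = -1056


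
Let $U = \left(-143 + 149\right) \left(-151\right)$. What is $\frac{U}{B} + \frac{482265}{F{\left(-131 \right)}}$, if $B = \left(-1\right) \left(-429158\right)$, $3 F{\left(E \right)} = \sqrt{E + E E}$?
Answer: $- \frac{453}{214579} + \frac{289359 \sqrt{17030}}{3406} \approx 11087.0$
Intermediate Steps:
$F{\left(E \right)} = \frac{\sqrt{E + E^{2}}}{3}$ ($F{\left(E \right)} = \frac{\sqrt{E + E E}}{3} = \frac{\sqrt{E + E^{2}}}{3}$)
$U = -906$ ($U = 6 \left(-151\right) = -906$)
$B = 429158$
$\frac{U}{B} + \frac{482265}{F{\left(-131 \right)}} = - \frac{906}{429158} + \frac{482265}{\frac{1}{3} \sqrt{- 131 \left(1 - 131\right)}} = \left(-906\right) \frac{1}{429158} + \frac{482265}{\frac{1}{3} \sqrt{\left(-131\right) \left(-130\right)}} = - \frac{453}{214579} + \frac{482265}{\frac{1}{3} \sqrt{17030}} = - \frac{453}{214579} + 482265 \frac{3 \sqrt{17030}}{17030} = - \frac{453}{214579} + \frac{289359 \sqrt{17030}}{3406}$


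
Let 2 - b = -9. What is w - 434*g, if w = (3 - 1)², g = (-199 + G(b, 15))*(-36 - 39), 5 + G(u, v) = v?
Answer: -6151946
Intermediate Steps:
b = 11 (b = 2 - 1*(-9) = 2 + 9 = 11)
G(u, v) = -5 + v
g = 14175 (g = (-199 + (-5 + 15))*(-36 - 39) = (-199 + 10)*(-75) = -189*(-75) = 14175)
w = 4 (w = 2² = 4)
w - 434*g = 4 - 434*14175 = 4 - 6151950 = -6151946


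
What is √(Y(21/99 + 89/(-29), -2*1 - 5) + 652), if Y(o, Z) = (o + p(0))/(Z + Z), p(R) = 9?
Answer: √116959408566/13398 ≈ 25.526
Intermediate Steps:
Y(o, Z) = (9 + o)/(2*Z) (Y(o, Z) = (o + 9)/(Z + Z) = (9 + o)/((2*Z)) = (9 + o)*(1/(2*Z)) = (9 + o)/(2*Z))
√(Y(21/99 + 89/(-29), -2*1 - 5) + 652) = √((9 + (21/99 + 89/(-29)))/(2*(-2*1 - 5)) + 652) = √((9 + (21*(1/99) + 89*(-1/29)))/(2*(-2 - 5)) + 652) = √((½)*(9 + (7/33 - 89/29))/(-7) + 652) = √((½)*(-⅐)*(9 - 2734/957) + 652) = √((½)*(-⅐)*(5879/957) + 652) = √(-5879/13398 + 652) = √(8729617/13398) = √116959408566/13398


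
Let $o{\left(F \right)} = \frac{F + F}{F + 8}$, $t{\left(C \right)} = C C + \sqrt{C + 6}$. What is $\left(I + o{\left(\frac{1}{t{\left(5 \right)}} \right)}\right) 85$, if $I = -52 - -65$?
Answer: $\frac{43899355}{39697} - \frac{1360 \sqrt{11}}{39697} \approx 1105.7$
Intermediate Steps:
$I = 13$ ($I = -52 + 65 = 13$)
$t{\left(C \right)} = C^{2} + \sqrt{6 + C}$
$o{\left(F \right)} = \frac{2 F}{8 + F}$
$\left(I + o{\left(\frac{1}{t{\left(5 \right)}} \right)}\right) 85 = \left(13 + \frac{2}{\left(5^{2} + \sqrt{6 + 5}\right) \left(8 + \frac{1}{5^{2} + \sqrt{6 + 5}}\right)}\right) 85 = \left(13 + \frac{2}{\left(25 + \sqrt{11}\right) \left(8 + \frac{1}{25 + \sqrt{11}}\right)}\right) 85 = \left(13 + \frac{2}{\left(8 + \frac{1}{25 + \sqrt{11}}\right) \left(25 + \sqrt{11}\right)}\right) 85 = 1105 + \frac{170}{\left(8 + \frac{1}{25 + \sqrt{11}}\right) \left(25 + \sqrt{11}\right)}$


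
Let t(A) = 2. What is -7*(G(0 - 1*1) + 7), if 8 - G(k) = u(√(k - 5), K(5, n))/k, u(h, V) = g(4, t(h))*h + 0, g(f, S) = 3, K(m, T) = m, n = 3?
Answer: -105 - 21*I*√6 ≈ -105.0 - 51.439*I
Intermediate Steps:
u(h, V) = 3*h (u(h, V) = 3*h + 0 = 3*h)
G(k) = 8 - 3*√(-5 + k)/k (G(k) = 8 - 3*√(k - 5)/k = 8 - 3*√(-5 + k)/k)
-7*(G(0 - 1*1) + 7) = -7*((8 - 3*√(-5 + (0 - 1*1))/(0 - 1*1)) + 7) = -7*((8 - 3*√(-5 + (0 - 1))/(0 - 1)) + 7) = -7*((8 - 3*√(-5 - 1)/(-1)) + 7) = -7*((8 - 3*(-1)*√(-6)) + 7) = -7*((8 - 3*(-1)*I*√6) + 7) = -7*((8 + 3*I*√6) + 7) = -7*(15 + 3*I*√6) = -105 - 21*I*√6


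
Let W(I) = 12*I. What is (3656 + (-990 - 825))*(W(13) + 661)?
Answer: 1504097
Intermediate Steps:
(3656 + (-990 - 825))*(W(13) + 661) = (3656 + (-990 - 825))*(12*13 + 661) = (3656 - 1815)*(156 + 661) = 1841*817 = 1504097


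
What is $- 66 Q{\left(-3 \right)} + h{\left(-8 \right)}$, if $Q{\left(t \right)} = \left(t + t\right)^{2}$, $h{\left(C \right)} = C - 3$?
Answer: $-2387$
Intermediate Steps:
$h{\left(C \right)} = -3 + C$
$Q{\left(t \right)} = 4 t^{2}$ ($Q{\left(t \right)} = \left(2 t\right)^{2} = 4 t^{2}$)
$- 66 Q{\left(-3 \right)} + h{\left(-8 \right)} = - 66 \cdot 4 \left(-3\right)^{2} - 11 = - 66 \cdot 4 \cdot 9 - 11 = \left(-66\right) 36 - 11 = -2376 - 11 = -2387$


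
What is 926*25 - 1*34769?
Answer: -11619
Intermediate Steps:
926*25 - 1*34769 = 23150 - 34769 = -11619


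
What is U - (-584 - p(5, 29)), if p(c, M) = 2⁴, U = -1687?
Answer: -1087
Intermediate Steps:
p(c, M) = 16
U - (-584 - p(5, 29)) = -1687 - (-584 - 1*16) = -1687 - (-584 - 16) = -1687 - 1*(-600) = -1687 + 600 = -1087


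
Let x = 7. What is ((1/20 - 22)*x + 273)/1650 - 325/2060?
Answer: -26399/309000 ≈ -0.085434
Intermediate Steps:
((1/20 - 22)*x + 273)/1650 - 325/2060 = ((1/20 - 22)*7 + 273)/1650 - 325/2060 = ((1/20 - 22)*7 + 273)*(1/1650) - 325*1/2060 = (-439/20*7 + 273)*(1/1650) - 65/412 = (-3073/20 + 273)*(1/1650) - 65/412 = (2387/20)*(1/1650) - 65/412 = 217/3000 - 65/412 = -26399/309000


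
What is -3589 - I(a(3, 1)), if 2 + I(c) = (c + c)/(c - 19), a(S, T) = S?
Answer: -28693/8 ≈ -3586.6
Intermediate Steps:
I(c) = -2 + 2*c/(-19 + c) (I(c) = -2 + (c + c)/(c - 19) = -2 + (2*c)/(-19 + c) = -2 + 2*c/(-19 + c))
-3589 - I(a(3, 1)) = -3589 - 38/(-19 + 3) = -3589 - 38/(-16) = -3589 - 38*(-1)/16 = -3589 - 1*(-19/8) = -3589 + 19/8 = -28693/8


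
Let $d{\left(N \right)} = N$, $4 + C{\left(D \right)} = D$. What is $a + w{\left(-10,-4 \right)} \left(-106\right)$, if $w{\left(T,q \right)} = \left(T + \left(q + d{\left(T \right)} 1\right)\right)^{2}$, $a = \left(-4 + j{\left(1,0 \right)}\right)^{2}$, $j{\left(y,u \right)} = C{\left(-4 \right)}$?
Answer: $-60912$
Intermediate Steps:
$C{\left(D \right)} = -4 + D$
$j{\left(y,u \right)} = -8$ ($j{\left(y,u \right)} = -4 - 4 = -8$)
$a = 144$ ($a = \left(-4 - 8\right)^{2} = \left(-12\right)^{2} = 144$)
$w{\left(T,q \right)} = \left(q + 2 T\right)^{2}$ ($w{\left(T,q \right)} = \left(T + \left(q + T 1\right)\right)^{2} = \left(T + \left(q + T\right)\right)^{2} = \left(T + \left(T + q\right)\right)^{2} = \left(q + 2 T\right)^{2}$)
$a + w{\left(-10,-4 \right)} \left(-106\right) = 144 + \left(-4 + 2 \left(-10\right)\right)^{2} \left(-106\right) = 144 + \left(-4 - 20\right)^{2} \left(-106\right) = 144 + \left(-24\right)^{2} \left(-106\right) = 144 + 576 \left(-106\right) = 144 - 61056 = -60912$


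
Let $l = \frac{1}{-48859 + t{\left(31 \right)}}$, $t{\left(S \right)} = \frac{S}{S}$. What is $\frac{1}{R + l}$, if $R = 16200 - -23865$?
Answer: $\frac{48858}{1957495769} \approx 2.4959 \cdot 10^{-5}$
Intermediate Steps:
$t{\left(S \right)} = 1$
$l = - \frac{1}{48858}$ ($l = \frac{1}{-48859 + 1} = \frac{1}{-48858} = - \frac{1}{48858} \approx -2.0467 \cdot 10^{-5}$)
$R = 40065$ ($R = 16200 + 23865 = 40065$)
$\frac{1}{R + l} = \frac{1}{40065 - \frac{1}{48858}} = \frac{1}{\frac{1957495769}{48858}} = \frac{48858}{1957495769}$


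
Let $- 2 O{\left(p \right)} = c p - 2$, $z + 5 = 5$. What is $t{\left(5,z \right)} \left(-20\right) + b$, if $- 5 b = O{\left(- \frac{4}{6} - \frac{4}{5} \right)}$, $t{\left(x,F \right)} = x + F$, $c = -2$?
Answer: $- \frac{7493}{75} \approx -99.907$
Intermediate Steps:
$z = 0$ ($z = -5 + 5 = 0$)
$O{\left(p \right)} = 1 + p$ ($O{\left(p \right)} = - \frac{- 2 p - 2}{2} = - \frac{-2 - 2 p}{2} = 1 + p$)
$t{\left(x,F \right)} = F + x$
$b = \frac{7}{75}$ ($b = - \frac{1 - \left(\frac{2}{3} + \frac{4}{5}\right)}{5} = - \frac{1 - \frac{22}{15}}{5} = \left(- \frac{1}{5}\right) \left(- \frac{7}{15}\right) = \frac{7}{75} \approx 0.093333$)
$t{\left(5,z \right)} \left(-20\right) + b = \left(0 + 5\right) \left(-20\right) + \frac{7}{75} = 5 \left(-20\right) + \frac{7}{75} = -100 + \frac{7}{75} = - \frac{7493}{75}$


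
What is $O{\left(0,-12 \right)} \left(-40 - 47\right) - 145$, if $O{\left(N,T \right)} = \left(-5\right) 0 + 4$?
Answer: $-493$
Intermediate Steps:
$O{\left(N,T \right)} = 4$ ($O{\left(N,T \right)} = 0 + 4 = 4$)
$O{\left(0,-12 \right)} \left(-40 - 47\right) - 145 = 4 \left(-40 - 47\right) - 145 = 4 \left(-87\right) - 145 = -348 - 145 = -493$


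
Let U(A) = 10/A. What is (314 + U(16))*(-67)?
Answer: -168639/8 ≈ -21080.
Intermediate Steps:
(314 + U(16))*(-67) = (314 + 10/16)*(-67) = (314 + 10*(1/16))*(-67) = (314 + 5/8)*(-67) = (2517/8)*(-67) = -168639/8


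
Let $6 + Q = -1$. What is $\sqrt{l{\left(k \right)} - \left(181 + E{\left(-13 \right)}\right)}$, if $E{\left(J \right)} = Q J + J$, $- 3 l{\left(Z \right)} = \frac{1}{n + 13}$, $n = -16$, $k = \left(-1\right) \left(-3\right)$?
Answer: $\frac{i \sqrt{2330}}{3} \approx 16.09 i$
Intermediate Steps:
$k = 3$
$Q = -7$ ($Q = -6 - 1 = -7$)
$l{\left(Z \right)} = \frac{1}{9}$ ($l{\left(Z \right)} = - \frac{1}{3 \left(-16 + 13\right)} = - \frac{1}{3 \left(-3\right)} = \left(- \frac{1}{3}\right) \left(- \frac{1}{3}\right) = \frac{1}{9}$)
$E{\left(J \right)} = - 6 J$ ($E{\left(J \right)} = - 7 J + J = - 6 J$)
$\sqrt{l{\left(k \right)} - \left(181 + E{\left(-13 \right)}\right)} = \sqrt{\frac{1}{9} - \left(181 - -78\right)} = \sqrt{\frac{1}{9} - 259} = \sqrt{- \frac{2330}{9}} = \frac{i \sqrt{2330}}{3}$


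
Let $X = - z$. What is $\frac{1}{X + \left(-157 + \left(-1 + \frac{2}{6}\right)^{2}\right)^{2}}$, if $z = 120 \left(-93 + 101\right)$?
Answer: $\frac{81}{1907521} \approx 4.2463 \cdot 10^{-5}$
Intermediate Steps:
$z = 960$ ($z = 120 \cdot 8 = 960$)
$X = -960$ ($X = \left(-1\right) 960 = -960$)
$\frac{1}{X + \left(-157 + \left(-1 + \frac{2}{6}\right)^{2}\right)^{2}} = \frac{1}{-960 + \left(-157 + \left(-1 + \frac{2}{6}\right)^{2}\right)^{2}} = \frac{1}{-960 + \left(-157 + \left(-1 + 2 \cdot \frac{1}{6}\right)^{2}\right)^{2}} = \frac{1}{-960 + \left(-157 + \left(-1 + \frac{1}{3}\right)^{2}\right)^{2}} = \frac{1}{-960 + \left(-157 + \left(- \frac{2}{3}\right)^{2}\right)^{2}} = \frac{1}{-960 + \left(-157 + \frac{4}{9}\right)^{2}} = \frac{1}{-960 + \left(- \frac{1409}{9}\right)^{2}} = \frac{1}{-960 + \frac{1985281}{81}} = \frac{1}{\frac{1907521}{81}} = \frac{81}{1907521}$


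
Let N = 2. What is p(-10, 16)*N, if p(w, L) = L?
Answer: 32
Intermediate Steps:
p(-10, 16)*N = 16*2 = 32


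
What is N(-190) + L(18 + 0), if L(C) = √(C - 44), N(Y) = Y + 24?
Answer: -166 + I*√26 ≈ -166.0 + 5.099*I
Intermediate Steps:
N(Y) = 24 + Y
L(C) = √(-44 + C)
N(-190) + L(18 + 0) = (24 - 190) + √(-44 + (18 + 0)) = -166 + √(-44 + 18) = -166 + √(-26) = -166 + I*√26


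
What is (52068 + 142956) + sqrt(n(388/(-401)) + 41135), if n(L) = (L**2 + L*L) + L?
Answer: 195024 + sqrt(6614694635)/401 ≈ 1.9523e+5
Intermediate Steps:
n(L) = L + 2*L**2 (n(L) = (L**2 + L**2) + L = 2*L**2 + L = L + 2*L**2)
(52068 + 142956) + sqrt(n(388/(-401)) + 41135) = (52068 + 142956) + sqrt((388/(-401))*(1 + 2*(388/(-401))) + 41135) = 195024 + sqrt((388*(-1/401))*(1 + 2*(388*(-1/401))) + 41135) = 195024 + sqrt(-388*(1 + 2*(-388/401))/401 + 41135) = 195024 + sqrt(-388*(1 - 776/401)/401 + 41135) = 195024 + sqrt(-388/401*(-375/401) + 41135) = 195024 + sqrt(145500/160801 + 41135) = 195024 + sqrt(6614694635/160801) = 195024 + sqrt(6614694635)/401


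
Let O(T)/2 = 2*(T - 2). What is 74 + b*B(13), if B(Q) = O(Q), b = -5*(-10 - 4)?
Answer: 3154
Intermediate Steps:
O(T) = -8 + 4*T (O(T) = 2*(2*(T - 2)) = 2*(2*(-2 + T)) = 2*(-4 + 2*T) = -8 + 4*T)
b = 70 (b = -5*(-14) = 70)
B(Q) = -8 + 4*Q
74 + b*B(13) = 74 + 70*(-8 + 4*13) = 74 + 70*(-8 + 52) = 74 + 70*44 = 74 + 3080 = 3154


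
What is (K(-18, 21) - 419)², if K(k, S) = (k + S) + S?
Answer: 156025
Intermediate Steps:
K(k, S) = k + 2*S (K(k, S) = (S + k) + S = k + 2*S)
(K(-18, 21) - 419)² = ((-18 + 2*21) - 419)² = ((-18 + 42) - 419)² = (24 - 419)² = (-395)² = 156025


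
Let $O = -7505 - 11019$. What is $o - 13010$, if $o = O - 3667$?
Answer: $-35201$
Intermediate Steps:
$O = -18524$
$o = -22191$ ($o = -18524 - 3667 = -22191$)
$o - 13010 = -22191 - 13010 = -35201$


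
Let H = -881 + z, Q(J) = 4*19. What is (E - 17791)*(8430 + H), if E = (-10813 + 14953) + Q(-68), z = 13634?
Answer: -287559225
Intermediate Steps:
Q(J) = 76
E = 4216 (E = (-10813 + 14953) + 76 = 4140 + 76 = 4216)
H = 12753 (H = -881 + 13634 = 12753)
(E - 17791)*(8430 + H) = (4216 - 17791)*(8430 + 12753) = -13575*21183 = -287559225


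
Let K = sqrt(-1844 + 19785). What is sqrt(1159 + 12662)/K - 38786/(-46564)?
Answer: 19393/23282 + sqrt(247962561)/17941 ≈ 1.7107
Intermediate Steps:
K = sqrt(17941) ≈ 133.94
sqrt(1159 + 12662)/K - 38786/(-46564) = sqrt(1159 + 12662)/(sqrt(17941)) - 38786/(-46564) = sqrt(13821)*(sqrt(17941)/17941) - 38786*(-1/46564) = sqrt(247962561)/17941 + 19393/23282 = 19393/23282 + sqrt(247962561)/17941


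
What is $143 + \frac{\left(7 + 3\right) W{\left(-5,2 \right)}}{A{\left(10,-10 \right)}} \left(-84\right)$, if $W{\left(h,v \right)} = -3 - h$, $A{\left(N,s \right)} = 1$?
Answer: $-1537$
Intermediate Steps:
$143 + \frac{\left(7 + 3\right) W{\left(-5,2 \right)}}{A{\left(10,-10 \right)}} \left(-84\right) = 143 + \frac{\left(7 + 3\right) \left(-3 - -5\right)}{1} \left(-84\right) = 143 + 10 \left(-3 + 5\right) 1 \left(-84\right) = 143 + 10 \cdot 2 \cdot 1 \left(-84\right) = 143 + 20 \cdot 1 \left(-84\right) = 143 + 20 \left(-84\right) = 143 - 1680 = -1537$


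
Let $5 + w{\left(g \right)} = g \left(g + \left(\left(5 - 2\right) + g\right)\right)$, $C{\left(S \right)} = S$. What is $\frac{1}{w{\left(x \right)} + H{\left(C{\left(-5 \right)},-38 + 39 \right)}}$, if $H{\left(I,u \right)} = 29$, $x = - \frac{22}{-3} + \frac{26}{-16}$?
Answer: $\frac{288}{30613} \approx 0.0094078$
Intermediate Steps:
$x = \frac{137}{24}$ ($x = \left(-22\right) \left(- \frac{1}{3}\right) + 26 \left(- \frac{1}{16}\right) = \frac{22}{3} - \frac{13}{8} = \frac{137}{24} \approx 5.7083$)
$w{\left(g \right)} = -5 + g \left(3 + 2 g\right)$ ($w{\left(g \right)} = -5 + g \left(g + \left(\left(5 - 2\right) + g\right)\right) = -5 + g \left(g + \left(3 + g\right)\right) = -5 + g \left(3 + 2 g\right)$)
$\frac{1}{w{\left(x \right)} + H{\left(C{\left(-5 \right)},-38 + 39 \right)}} = \frac{1}{\left(-5 + 2 \left(\frac{137}{24}\right)^{2} + 3 \cdot \frac{137}{24}\right) + 29} = \frac{1}{\left(-5 + 2 \cdot \frac{18769}{576} + \frac{137}{8}\right) + 29} = \frac{1}{\left(-5 + \frac{18769}{288} + \frac{137}{8}\right) + 29} = \frac{1}{\frac{22261}{288} + 29} = \frac{1}{\frac{30613}{288}} = \frac{288}{30613}$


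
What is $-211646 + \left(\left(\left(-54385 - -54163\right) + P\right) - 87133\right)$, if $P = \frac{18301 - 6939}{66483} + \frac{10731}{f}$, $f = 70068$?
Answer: $- \frac{464281357048385}{1552776948} \approx -2.99 \cdot 10^{5}$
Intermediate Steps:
$P = \frac{503180563}{1552776948}$ ($P = \frac{18301 - 6939}{66483} + \frac{10731}{70068} = 11362 \cdot \frac{1}{66483} + 10731 \cdot \frac{1}{70068} = \frac{11362}{66483} + \frac{3577}{23356} = \frac{503180563}{1552776948} \approx 0.32405$)
$-211646 + \left(\left(\left(-54385 - -54163\right) + P\right) - 87133\right) = -211646 + \left(\left(\left(-54385 - -54163\right) + \frac{503180563}{1552776948}\right) - 87133\right) = -211646 + \left(\left(\left(-54385 + 54163\right) + \frac{503180563}{1552776948}\right) - 87133\right) = -211646 + \left(\left(-222 + \frac{503180563}{1552776948}\right) - 87133\right) = -211646 - \frac{135642327111977}{1552776948} = - \frac{464281357048385}{1552776948}$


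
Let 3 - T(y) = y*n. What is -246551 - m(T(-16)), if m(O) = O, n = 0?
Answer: -246554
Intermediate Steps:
T(y) = 3 (T(y) = 3 - y*0 = 3 - 1*0 = 3 + 0 = 3)
-246551 - m(T(-16)) = -246551 - 1*3 = -246551 - 3 = -246554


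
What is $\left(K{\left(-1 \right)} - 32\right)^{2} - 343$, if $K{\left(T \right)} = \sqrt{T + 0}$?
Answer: $680 - 64 i \approx 680.0 - 64.0 i$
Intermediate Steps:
$K{\left(T \right)} = \sqrt{T}$
$\left(K{\left(-1 \right)} - 32\right)^{2} - 343 = \left(\sqrt{-1} - 32\right)^{2} - 343 = \left(i - 32\right)^{2} - 343 = \left(-32 + i\right)^{2} - 343 = -343 + \left(-32 + i\right)^{2}$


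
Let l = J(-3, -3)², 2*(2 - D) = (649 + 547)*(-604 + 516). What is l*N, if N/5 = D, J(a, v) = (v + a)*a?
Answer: 85254120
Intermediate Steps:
D = 52626 (D = 2 - (649 + 547)*(-604 + 516)/2 = 2 - 598*(-88) = 2 - ½*(-105248) = 2 + 52624 = 52626)
J(a, v) = a*(a + v) (J(a, v) = (a + v)*a = a*(a + v))
N = 263130 (N = 5*52626 = 263130)
l = 324 (l = (-3*(-3 - 3))² = (-3*(-6))² = 18² = 324)
l*N = 324*263130 = 85254120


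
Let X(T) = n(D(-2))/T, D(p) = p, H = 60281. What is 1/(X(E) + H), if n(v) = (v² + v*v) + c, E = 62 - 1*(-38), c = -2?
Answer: 50/3014053 ≈ 1.6589e-5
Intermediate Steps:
E = 100 (E = 62 + 38 = 100)
n(v) = -2 + 2*v² (n(v) = (v² + v*v) - 2 = (v² + v²) - 2 = 2*v² - 2 = -2 + 2*v²)
X(T) = 6/T (X(T) = (-2 + 2*(-2)²)/T = (-2 + 2*4)/T = (-2 + 8)/T = 6/T)
1/(X(E) + H) = 1/(6/100 + 60281) = 1/(6*(1/100) + 60281) = 1/(3/50 + 60281) = 1/(3014053/50) = 50/3014053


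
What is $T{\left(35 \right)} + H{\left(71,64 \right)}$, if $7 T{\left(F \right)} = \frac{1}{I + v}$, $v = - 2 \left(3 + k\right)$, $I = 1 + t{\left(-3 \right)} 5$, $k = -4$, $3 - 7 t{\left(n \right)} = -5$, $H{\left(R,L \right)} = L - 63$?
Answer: $\frac{62}{61} \approx 1.0164$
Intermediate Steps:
$H{\left(R,L \right)} = -63 + L$
$t{\left(n \right)} = \frac{8}{7}$ ($t{\left(n \right)} = \frac{3}{7} - - \frac{5}{7} = \frac{3}{7} + \frac{5}{7} = \frac{8}{7}$)
$I = \frac{47}{7}$ ($I = 1 + \frac{8}{7} \cdot 5 = 1 + \frac{40}{7} = \frac{47}{7} \approx 6.7143$)
$v = 2$ ($v = - 2 \left(3 - 4\right) = \left(-2\right) \left(-1\right) = 2$)
$T{\left(F \right)} = \frac{1}{61}$ ($T{\left(F \right)} = \frac{1}{7 \left(\frac{47}{7} + 2\right)} = \frac{1}{7 \cdot \frac{61}{7}} = \frac{1}{7} \cdot \frac{7}{61} = \frac{1}{61}$)
$T{\left(35 \right)} + H{\left(71,64 \right)} = \frac{1}{61} + \left(-63 + 64\right) = \frac{1}{61} + 1 = \frac{62}{61}$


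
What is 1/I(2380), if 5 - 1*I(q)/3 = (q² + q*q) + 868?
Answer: -1/33988989 ≈ -2.9421e-8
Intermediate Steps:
I(q) = -2589 - 6*q² (I(q) = 15 - 3*((q² + q*q) + 868) = 15 - 3*((q² + q²) + 868) = 15 - 3*(2*q² + 868) = 15 - 3*(868 + 2*q²) = 15 + (-2604 - 6*q²) = -2589 - 6*q²)
1/I(2380) = 1/(-2589 - 6*2380²) = 1/(-2589 - 6*5664400) = 1/(-2589 - 33986400) = 1/(-33988989) = -1/33988989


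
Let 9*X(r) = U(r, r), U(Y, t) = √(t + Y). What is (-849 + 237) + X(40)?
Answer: -612 + 4*√5/9 ≈ -611.01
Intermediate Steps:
U(Y, t) = √(Y + t)
X(r) = √2*√r/9 (X(r) = √(r + r)/9 = √(2*r)/9 = (√2*√r)/9 = √2*√r/9)
(-849 + 237) + X(40) = (-849 + 237) + √2*√40/9 = -612 + √2*(2*√10)/9 = -612 + 4*√5/9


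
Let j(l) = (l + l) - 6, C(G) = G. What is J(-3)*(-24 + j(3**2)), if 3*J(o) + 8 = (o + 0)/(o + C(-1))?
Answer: 29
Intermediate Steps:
J(o) = -8/3 + o/(3*(-1 + o)) (J(o) = -8/3 + ((o + 0)/(o - 1))/3 = -8/3 + (o/(-1 + o))/3 = -8/3 + o/(3*(-1 + o)))
j(l) = -6 + 2*l (j(l) = 2*l - 6 = -6 + 2*l)
J(-3)*(-24 + j(3**2)) = ((8 - 7*(-3))/(3*(-1 - 3)))*(-24 + (-6 + 2*3**2)) = ((1/3)*(8 + 21)/(-4))*(-24 + (-6 + 2*9)) = ((1/3)*(-1/4)*29)*(-24 + (-6 + 18)) = -29*(-24 + 12)/12 = -29/12*(-12) = 29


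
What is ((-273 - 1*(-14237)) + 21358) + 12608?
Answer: 47930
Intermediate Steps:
((-273 - 1*(-14237)) + 21358) + 12608 = ((-273 + 14237) + 21358) + 12608 = (13964 + 21358) + 12608 = 35322 + 12608 = 47930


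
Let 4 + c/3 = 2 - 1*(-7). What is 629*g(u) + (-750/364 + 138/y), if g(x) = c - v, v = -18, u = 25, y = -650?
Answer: 94434009/4550 ≈ 20755.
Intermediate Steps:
c = 15 (c = -12 + 3*(2 - 1*(-7)) = -12 + 3*(2 + 7) = -12 + 3*9 = -12 + 27 = 15)
g(x) = 33 (g(x) = 15 - 1*(-18) = 15 + 18 = 33)
629*g(u) + (-750/364 + 138/y) = 629*33 + (-750/364 + 138/(-650)) = 20757 + (-750*1/364 + 138*(-1/650)) = 20757 + (-375/182 - 69/325) = 20757 - 10341/4550 = 94434009/4550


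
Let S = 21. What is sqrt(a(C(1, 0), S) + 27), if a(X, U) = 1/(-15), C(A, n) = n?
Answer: 2*sqrt(1515)/15 ≈ 5.1897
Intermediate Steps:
a(X, U) = -1/15
sqrt(a(C(1, 0), S) + 27) = sqrt(-1/15 + 27) = sqrt(404/15) = 2*sqrt(1515)/15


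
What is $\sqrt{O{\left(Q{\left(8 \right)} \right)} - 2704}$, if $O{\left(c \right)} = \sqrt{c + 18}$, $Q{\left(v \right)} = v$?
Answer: $\sqrt{-2704 + \sqrt{26}} \approx 51.951 i$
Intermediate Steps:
$O{\left(c \right)} = \sqrt{18 + c}$
$\sqrt{O{\left(Q{\left(8 \right)} \right)} - 2704} = \sqrt{\sqrt{18 + 8} - 2704} = \sqrt{\sqrt{26} - 2704} = \sqrt{-2704 + \sqrt{26}}$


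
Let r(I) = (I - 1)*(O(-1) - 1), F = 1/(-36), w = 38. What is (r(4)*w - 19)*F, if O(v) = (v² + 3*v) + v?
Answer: 475/36 ≈ 13.194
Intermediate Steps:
O(v) = v² + 4*v
F = -1/36 ≈ -0.027778
r(I) = 4 - 4*I (r(I) = (I - 1)*(-(4 - 1) - 1) = (-1 + I)*(-1*3 - 1) = (-1 + I)*(-3 - 1) = (-1 + I)*(-4) = 4 - 4*I)
(r(4)*w - 19)*F = ((4 - 4*4)*38 - 19)*(-1/36) = ((4 - 16)*38 - 19)*(-1/36) = (-12*38 - 19)*(-1/36) = (-456 - 19)*(-1/36) = -475*(-1/36) = 475/36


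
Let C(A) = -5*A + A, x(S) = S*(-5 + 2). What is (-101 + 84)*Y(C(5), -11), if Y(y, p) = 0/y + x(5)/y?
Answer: -51/4 ≈ -12.750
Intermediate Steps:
x(S) = -3*S (x(S) = S*(-3) = -3*S)
C(A) = -4*A
Y(y, p) = -15/y (Y(y, p) = 0/y + (-3*5)/y = 0 - 15/y = -15/y)
(-101 + 84)*Y(C(5), -11) = (-101 + 84)*(-15/((-4*5))) = -(-255)/(-20) = -(-255)*(-1)/20 = -17*3/4 = -51/4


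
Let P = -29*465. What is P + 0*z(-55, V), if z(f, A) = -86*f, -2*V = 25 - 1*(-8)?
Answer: -13485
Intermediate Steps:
V = -33/2 (V = -(25 - 1*(-8))/2 = -(25 + 8)/2 = -1/2*33 = -33/2 ≈ -16.500)
P = -13485
P + 0*z(-55, V) = -13485 + 0*(-86*(-55)) = -13485 + 0*4730 = -13485 + 0 = -13485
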